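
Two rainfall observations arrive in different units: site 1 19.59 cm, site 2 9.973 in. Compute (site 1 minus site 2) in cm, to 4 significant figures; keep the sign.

site 2: 9.973 in = 25.33142 cm.
Difference: 19.59000 − 25.33142 = -5.741 cm.

-5.741 cm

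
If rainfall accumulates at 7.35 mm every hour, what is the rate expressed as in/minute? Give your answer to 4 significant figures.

0.004823 in/minute

7.35 mm/hour × 0.0393701 in/mm × 0.0166667 hour/minute = 0.004823 in/minute.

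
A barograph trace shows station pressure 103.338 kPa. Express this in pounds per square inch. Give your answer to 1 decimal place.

1 kPa = 0.145038 psi, so 103.338 × 0.145038 = 15.0 psi.

15.0 psi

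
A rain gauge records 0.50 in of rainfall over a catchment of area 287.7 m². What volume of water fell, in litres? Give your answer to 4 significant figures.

3654 litres

Depth: 0.50 in × 25.4 = 12.7 mm.
1 mm over 1 m² is 1 L, so volume = 12.7 × 287.7 = 3653.79 L ≈ 3654 L.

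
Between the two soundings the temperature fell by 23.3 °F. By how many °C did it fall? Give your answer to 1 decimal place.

For a temperature change the 32° offset cancels: Δ°C = 23.3 × 0.5556 = 12.9 °C.

12.9 °C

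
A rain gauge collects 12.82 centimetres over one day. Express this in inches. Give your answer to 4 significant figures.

5.047 in

1 cm = 0.393701 in, so 12.82 × 0.393701 = 5.047 in.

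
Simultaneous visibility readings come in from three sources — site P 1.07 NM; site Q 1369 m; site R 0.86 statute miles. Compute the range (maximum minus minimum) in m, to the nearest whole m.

site P: 1.07 nmi = 1981.64 m.
site R: 0.86 SM = 1384.04 m.
Spread: 1981.64 − 1369.00 = 613 m.

613 m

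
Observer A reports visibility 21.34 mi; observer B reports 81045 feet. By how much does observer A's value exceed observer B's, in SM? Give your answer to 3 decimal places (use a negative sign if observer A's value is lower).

5.991 SM

observer B: 81045 ft = 15.34943 SM.
Difference: 21.34000 − 15.34943 = 5.991 SM.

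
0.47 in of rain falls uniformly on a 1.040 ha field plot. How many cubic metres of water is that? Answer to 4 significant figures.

Depth: 0.47 in × 25.4 = 11.938 mm.
Area: 1.040 ha = 10400 m².
1 mm over 1 m² is 1 L, so volume = 11.938 × 10400 = 124155.2 L = 124.2 m³.

124.2 cubic metres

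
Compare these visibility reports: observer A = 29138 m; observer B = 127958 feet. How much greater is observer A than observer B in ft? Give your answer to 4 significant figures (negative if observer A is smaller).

-32360 ft

observer A: 29138 m = 95597.11 ft.
Difference: 95597.11 − 127958.00 = -32360 ft.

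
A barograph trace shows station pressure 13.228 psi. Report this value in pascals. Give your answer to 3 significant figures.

91200 Pa

1 psi = 6894.76 Pa, so 13.228 × 6894.76 = 91200 Pa.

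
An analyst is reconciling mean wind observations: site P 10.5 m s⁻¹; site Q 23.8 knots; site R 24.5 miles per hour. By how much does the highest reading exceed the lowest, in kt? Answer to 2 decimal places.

3.39 kt

site P: 10.5 m/s = 20.4104 kt.
site R: 24.5 mph = 21.2899 kt.
Spread: 23.8000 − 20.4104 = 3.39 kt.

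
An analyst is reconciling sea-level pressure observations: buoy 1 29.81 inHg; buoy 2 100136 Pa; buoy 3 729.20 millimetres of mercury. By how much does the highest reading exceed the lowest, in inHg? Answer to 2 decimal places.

buoy 2: 100136 Pa = 29.5701 inHg.
buoy 3: 729.20 mmHg = 28.7087 inHg.
Spread: 29.8100 − 28.7087 = 1.10 inHg.

1.10 inHg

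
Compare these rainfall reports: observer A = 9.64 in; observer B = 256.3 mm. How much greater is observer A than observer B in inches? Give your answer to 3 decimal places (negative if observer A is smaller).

observer B: 256.3 mm = 10.09055 in.
Difference: 9.64000 − 10.09055 = -0.451 in.

-0.451 in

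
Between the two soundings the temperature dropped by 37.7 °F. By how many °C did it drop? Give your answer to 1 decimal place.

For a temperature change the 32° offset cancels: Δ°C = 37.7 × 0.5556 = 20.9 °C.

20.9 °C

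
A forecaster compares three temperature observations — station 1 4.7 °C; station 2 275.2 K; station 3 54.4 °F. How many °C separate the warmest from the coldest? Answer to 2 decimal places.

10.39 °C

station 2: 275.2 K = 2.050 °C.
station 3: 54.4 °F = 12.444 °C.
Spread: 12.444 − 2.050 = 10.394 °C.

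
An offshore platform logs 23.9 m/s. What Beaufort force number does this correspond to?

Beaufort force 9

23.9 m/s lies in the Beaufort 9 band (strong gale, 20.8–24.4 m/s).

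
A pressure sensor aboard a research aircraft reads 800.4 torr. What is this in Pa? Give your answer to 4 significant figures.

106700 Pa

1 mmHg = 133.322 Pa, so 800.4 × 133.322 = 106700 Pa.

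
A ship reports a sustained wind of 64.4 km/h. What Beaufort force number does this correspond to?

64.4 km/h = 17.9 m/s, which is Beaufort 8 (gale, 17.2–20.7 m/s).

Beaufort force 8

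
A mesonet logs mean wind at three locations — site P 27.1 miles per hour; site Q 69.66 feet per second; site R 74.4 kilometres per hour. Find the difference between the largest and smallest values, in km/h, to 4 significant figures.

32.82 km/h

site P: 27.1 mph = 43.6132 km/h.
site Q: 69.66 ft/s = 76.4365 km/h.
Spread: 76.4365 − 43.6132 = 32.82 km/h.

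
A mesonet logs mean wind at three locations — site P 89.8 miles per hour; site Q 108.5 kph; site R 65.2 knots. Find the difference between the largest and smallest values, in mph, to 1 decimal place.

site Q: 108.5 km/h = 67.419 mph.
site R: 65.2 kt = 75.031 mph.
Spread: 89.800 − 67.419 = 22.4 mph.

22.4 mph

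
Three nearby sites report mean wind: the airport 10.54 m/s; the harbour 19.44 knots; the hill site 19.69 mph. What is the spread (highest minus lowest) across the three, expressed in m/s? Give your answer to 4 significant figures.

the harbour: 19.44 kt = 10.00080 m/s.
the hill site: 19.69 mph = 8.80222 m/s.
Spread: 10.54000 − 8.80222 = 1.738 m/s.

1.738 m/s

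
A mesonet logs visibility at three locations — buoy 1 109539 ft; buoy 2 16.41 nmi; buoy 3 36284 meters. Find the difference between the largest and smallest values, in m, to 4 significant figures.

buoy 1: 109539 ft = 33387.49 m.
buoy 2: 16.41 nmi = 30391.32 m.
Spread: 36284.00 − 30391.32 = 5893 m.

5893 m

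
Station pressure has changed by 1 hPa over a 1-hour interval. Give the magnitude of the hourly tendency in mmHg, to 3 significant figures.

0.750 mmHg per hour

1 hPa / 1 h × 0.750062 mmHg/hPa = 0.750 mmHg/h.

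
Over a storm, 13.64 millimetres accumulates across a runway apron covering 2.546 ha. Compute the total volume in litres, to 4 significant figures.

347300 litres

Area: 2.546 ha = 25460 m².
1 mm over 1 m² is 1 L, so volume = 13.64 × 25460 = 347274.4 L ≈ 347300 L.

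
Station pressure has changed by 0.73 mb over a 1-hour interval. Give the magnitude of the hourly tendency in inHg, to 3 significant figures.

0.73 mb / 1 h × 0.02953 inHg/mb = 0.0216 inHg/h.

0.0216 inHg per hour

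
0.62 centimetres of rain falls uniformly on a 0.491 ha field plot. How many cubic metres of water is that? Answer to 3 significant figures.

30.4 cubic metres

Depth: 0.62 cm × 10 = 6.2 mm.
Area: 0.491 ha = 4910 m².
1 mm over 1 m² is 1 L, so volume = 6.2 × 4910 = 30442 L = 30.4 m³.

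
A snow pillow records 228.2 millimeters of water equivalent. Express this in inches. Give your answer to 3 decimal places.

1 mm = 0.0393701 in, so 228.2 × 0.0393701 = 8.984 in.

8.984 in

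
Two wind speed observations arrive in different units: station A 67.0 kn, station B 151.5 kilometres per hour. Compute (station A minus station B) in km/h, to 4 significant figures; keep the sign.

station A: 67.0 kt = 124.0840 km/h.
Difference: 124.0840 − 151.5000 = -27.42 km/h.

-27.42 km/h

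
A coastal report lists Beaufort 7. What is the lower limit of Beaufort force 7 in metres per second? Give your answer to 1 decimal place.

13.9 m/s

Beaufort 7 (near gale) spans 13.9–17.1 m/s.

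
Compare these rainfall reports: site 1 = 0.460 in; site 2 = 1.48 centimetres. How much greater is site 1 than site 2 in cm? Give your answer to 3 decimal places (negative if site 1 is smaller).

-0.312 cm

site 1: 0.460 in = 1.16840 cm.
Difference: 1.16840 − 1.48000 = -0.312 cm.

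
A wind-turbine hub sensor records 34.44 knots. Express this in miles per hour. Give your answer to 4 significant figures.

39.63 mph

1 kt = 1.15078 mph, so 34.44 × 1.15078 = 39.63 mph.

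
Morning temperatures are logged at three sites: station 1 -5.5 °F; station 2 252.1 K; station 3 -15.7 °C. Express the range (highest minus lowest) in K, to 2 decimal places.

station 1: -5.5 °F = -20.833 °C.
station 2: 252.1 K = -21.050 °C.
Spread: (-15.700) − (-21.050) = 5.350 °C.

5.35 K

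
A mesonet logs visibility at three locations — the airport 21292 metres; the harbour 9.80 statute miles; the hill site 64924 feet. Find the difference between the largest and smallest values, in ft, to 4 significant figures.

the airport: 21292 m = 69855.64 ft.
the harbour: 9.80 SM = 51744.00 ft.
Spread: 69855.64 − 51744.00 = 18110 ft.

18110 ft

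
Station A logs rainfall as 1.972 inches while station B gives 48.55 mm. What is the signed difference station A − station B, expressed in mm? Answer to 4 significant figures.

station A: 1.972 in = 50.08880 mm.
Difference: 50.08880 − 48.55000 = 1.539 mm.

1.539 mm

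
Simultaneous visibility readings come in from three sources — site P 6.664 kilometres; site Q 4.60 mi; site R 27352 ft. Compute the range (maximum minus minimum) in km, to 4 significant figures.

site Q: 4.60 SM = 7.40298 km.
site R: 27352 ft = 8.33689 km.
Spread: 8.33689 − 6.66400 = 1.673 km.

1.673 km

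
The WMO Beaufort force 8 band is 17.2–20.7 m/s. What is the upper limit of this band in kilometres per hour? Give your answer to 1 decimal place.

17.2–20.7 m/s × 3.6 = 61.9–74.5 km/h.

74.5 km/h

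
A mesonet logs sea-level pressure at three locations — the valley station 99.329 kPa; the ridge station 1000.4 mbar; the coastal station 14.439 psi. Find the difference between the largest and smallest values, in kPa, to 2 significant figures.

the ridge station: 1000.4 mb = 100.0400 kPa.
the coastal station: 14.439 psi = 99.5534 kPa.
Spread: 100.0400 − 99.3290 = 0.71 kPa.

0.71 kPa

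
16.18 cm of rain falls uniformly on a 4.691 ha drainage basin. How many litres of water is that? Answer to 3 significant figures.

7590000 litres

Depth: 16.18 cm × 10 = 161.8 mm.
Area: 4.691 ha = 46910 m².
1 mm over 1 m² is 1 L, so volume = 161.8 × 46910 = 7590038 L ≈ 7590000 L.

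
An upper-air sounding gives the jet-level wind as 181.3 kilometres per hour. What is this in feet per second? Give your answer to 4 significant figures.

165.2 ft/s

1 km/h = 0.911344 ft/s, so 181.3 × 0.911344 = 165.2 ft/s.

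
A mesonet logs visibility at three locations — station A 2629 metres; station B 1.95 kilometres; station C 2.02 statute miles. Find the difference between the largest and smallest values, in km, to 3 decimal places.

station A: 2629 m = 2.62900 km.
station C: 2.02 SM = 3.25087 km.
Spread: 3.25087 − 1.95000 = 1.301 km.

1.301 km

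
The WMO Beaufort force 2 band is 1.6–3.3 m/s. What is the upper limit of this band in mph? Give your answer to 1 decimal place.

1.6–3.3 m/s × 2.237 = 3.6–7.4 mph.

7.4 mph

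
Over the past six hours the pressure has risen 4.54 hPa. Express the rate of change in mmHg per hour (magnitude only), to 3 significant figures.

4.54 hPa / 6 h × 0.750062 mmHg/hPa = 0.568 mmHg/h.

0.568 mmHg per hour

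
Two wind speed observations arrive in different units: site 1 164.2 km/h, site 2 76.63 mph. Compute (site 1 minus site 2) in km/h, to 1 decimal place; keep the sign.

40.9 km/h

site 2: 76.63 mph = 123.324 km/h.
Difference: 164.200 − 123.324 = 40.9 km/h.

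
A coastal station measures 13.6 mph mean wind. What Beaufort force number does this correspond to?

Beaufort force 4

13.6 mph = 6.1 m/s, which is Beaufort 4 (moderate breeze, 5.5–7.9 m/s).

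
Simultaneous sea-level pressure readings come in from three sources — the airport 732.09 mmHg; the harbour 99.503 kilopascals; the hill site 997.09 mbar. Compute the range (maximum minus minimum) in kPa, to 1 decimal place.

2.1 kPa

the airport: 732.09 mmHg = 97.604 kPa.
the hill site: 997.09 mb = 99.709 kPa.
Spread: 99.709 − 97.604 = 2.1 kPa.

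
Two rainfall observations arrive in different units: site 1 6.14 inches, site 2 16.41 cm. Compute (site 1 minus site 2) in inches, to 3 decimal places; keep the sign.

site 2: 16.41 cm = 6.46063 in.
Difference: 6.14000 − 6.46063 = -0.321 in.

-0.321 in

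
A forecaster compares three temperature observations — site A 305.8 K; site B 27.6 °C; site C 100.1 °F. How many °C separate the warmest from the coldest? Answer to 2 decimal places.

10.23 °C

site A: 305.8 K = 32.650 °C.
site C: 100.1 °F = 37.833 °C.
Spread: 37.833 − 27.600 = 10.233 °C.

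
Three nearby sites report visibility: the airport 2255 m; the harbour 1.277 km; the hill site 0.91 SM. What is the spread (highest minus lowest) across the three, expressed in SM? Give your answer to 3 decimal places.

0.608 SM

the airport: 2255 m = 1.40119 SM.
the harbour: 1.277 km = 0.79349 SM.
Spread: 1.40119 − 0.79349 = 0.608 SM.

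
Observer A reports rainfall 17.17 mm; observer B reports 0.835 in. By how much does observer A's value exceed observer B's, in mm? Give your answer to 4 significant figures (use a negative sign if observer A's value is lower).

observer B: 0.835 in = 21.20900 mm.
Difference: 17.17000 − 21.20900 = -4.039 mm.

-4.039 mm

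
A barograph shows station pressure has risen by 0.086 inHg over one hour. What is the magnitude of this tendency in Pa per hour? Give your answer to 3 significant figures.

291 Pa per hour

0.086 inHg / 1 h × 3386.39 Pa/inHg = 291 Pa/h.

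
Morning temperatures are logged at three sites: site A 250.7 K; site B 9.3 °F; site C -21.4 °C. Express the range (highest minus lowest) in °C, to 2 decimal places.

site A: 250.7 K = -22.450 °C.
site B: 9.3 °F = -12.611 °C.
Spread: (-12.611) − (-22.450) = 9.839 °C.

9.84 °C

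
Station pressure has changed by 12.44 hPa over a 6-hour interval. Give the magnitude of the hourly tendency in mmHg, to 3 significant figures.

1.56 mmHg per hour

12.44 hPa / 6 h × 0.750062 mmHg/hPa = 1.56 mmHg/h.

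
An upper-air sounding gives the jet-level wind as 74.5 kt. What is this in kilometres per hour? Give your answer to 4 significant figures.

1 kt = 1.852 km/h, so 74.5 × 1.852 = 138.0 km/h.

138.0 km/h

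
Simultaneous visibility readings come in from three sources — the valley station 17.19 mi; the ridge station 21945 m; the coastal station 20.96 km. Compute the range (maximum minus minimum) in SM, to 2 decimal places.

4.17 SM

the ridge station: 21945 m = 13.6360 SM.
the coastal station: 20.96 km = 13.0239 SM.
Spread: 17.1900 − 13.0239 = 4.17 SM.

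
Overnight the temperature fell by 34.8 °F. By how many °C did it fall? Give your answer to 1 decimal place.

19.3 °C

A change of 1 °C equals a change of 1.8 °F: Δ°C = 34.8 × 0.5556 = 19.3 °C.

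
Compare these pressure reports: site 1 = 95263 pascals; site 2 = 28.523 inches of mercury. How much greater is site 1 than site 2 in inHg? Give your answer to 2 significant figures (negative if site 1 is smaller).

-0.39 inHg

site 1: 95263 Pa = 28.1311 inHg.
Difference: 28.1311 − 28.5230 = -0.39 inHg.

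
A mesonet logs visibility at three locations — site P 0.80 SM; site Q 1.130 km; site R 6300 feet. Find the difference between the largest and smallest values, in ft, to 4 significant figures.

2593 ft

site P: 0.80 SM = 4224.00 ft.
site Q: 1.130 km = 3707.35 ft.
Spread: 6300.00 − 3707.35 = 2593 ft.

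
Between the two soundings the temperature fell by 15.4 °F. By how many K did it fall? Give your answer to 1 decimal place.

Converting a difference, only the 9/5 scale factor applies: ΔK = 15.4 × 0.5556 = 8.6 K.

8.6 K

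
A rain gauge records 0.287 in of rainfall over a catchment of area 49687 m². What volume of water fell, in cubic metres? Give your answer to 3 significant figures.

Depth: 0.287 in × 25.4 = 7.2898 mm.
1 mm over 1 m² is 1 L, so volume = 7.2898 × 49687 = 362208.29 L = 362 m³.

362 cubic metres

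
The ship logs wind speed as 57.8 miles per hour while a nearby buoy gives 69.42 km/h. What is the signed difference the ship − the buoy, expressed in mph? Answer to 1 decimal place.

14.7 mph

the buoy: 69.42 km/h = 43.136 mph.
Difference: 57.800 − 43.136 = 14.7 mph.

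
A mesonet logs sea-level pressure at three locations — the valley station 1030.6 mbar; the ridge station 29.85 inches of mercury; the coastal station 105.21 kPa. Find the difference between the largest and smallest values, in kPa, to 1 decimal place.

4.1 kPa

the valley station: 1030.6 mb = 103.060 kPa.
the ridge station: 29.85 inHg = 101.084 kPa.
Spread: 105.210 − 101.084 = 4.1 kPa.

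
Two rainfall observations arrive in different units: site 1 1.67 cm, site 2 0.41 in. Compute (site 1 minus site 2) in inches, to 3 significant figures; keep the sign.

site 1: 1.67 cm = 0.65748 in.
Difference: 0.65748 − 0.41000 = 0.247 in.

0.247 in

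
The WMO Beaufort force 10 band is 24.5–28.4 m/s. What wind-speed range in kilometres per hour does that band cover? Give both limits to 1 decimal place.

88.2 to 102.2 km/h

24.5–28.4 m/s × 3.6 = 88.2–102.2 km/h.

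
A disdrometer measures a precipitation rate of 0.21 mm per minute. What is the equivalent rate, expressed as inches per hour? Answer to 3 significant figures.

0.496 in/hour

0.21 mm/minute × 0.0393701 in/mm × 60 minute/hour = 0.496 in/hour.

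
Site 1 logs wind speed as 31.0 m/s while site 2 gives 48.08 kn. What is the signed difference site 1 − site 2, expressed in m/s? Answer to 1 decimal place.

site 2: 48.08 kt = 24.734 m/s.
Difference: 31.000 − 24.734 = 6.3 m/s.

6.3 m/s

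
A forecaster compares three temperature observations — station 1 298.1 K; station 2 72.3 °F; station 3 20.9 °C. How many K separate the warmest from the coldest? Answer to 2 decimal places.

station 1: 298.1 K = 24.950 °C.
station 2: 72.3 °F = 22.389 °C.
Spread: 24.950 − 20.900 = 4.050 °C.

4.05 K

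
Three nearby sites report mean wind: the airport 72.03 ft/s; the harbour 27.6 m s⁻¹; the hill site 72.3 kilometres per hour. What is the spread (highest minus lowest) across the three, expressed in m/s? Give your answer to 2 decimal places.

7.52 m/s

the airport: 72.03 ft/s = 21.9547 m/s.
the hill site: 72.3 km/h = 20.0833 m/s.
Spread: 27.6000 − 20.0833 = 7.52 m/s.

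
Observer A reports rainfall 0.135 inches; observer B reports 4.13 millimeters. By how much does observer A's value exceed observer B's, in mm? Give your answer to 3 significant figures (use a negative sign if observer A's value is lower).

-0.701 mm

observer A: 0.135 in = 3.42900 mm.
Difference: 3.42900 − 4.13000 = -0.701 mm.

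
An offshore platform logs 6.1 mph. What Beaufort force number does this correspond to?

6.1 mph = 2.7 m/s, which is Beaufort 2 (light breeze, 1.6–3.3 m/s).

Beaufort force 2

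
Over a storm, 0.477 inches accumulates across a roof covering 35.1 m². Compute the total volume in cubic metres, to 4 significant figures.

Depth: 0.477 in × 25.4 = 12.1158 mm.
1 mm over 1 m² is 1 L, so volume = 12.1158 × 35.1 = 425.26458 L = 0.4253 m³.

0.4253 cubic metres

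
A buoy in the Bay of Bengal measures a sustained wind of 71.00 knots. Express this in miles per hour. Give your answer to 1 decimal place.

1 kt = 1.15078 mph, so 71.00 × 1.15078 = 81.7 mph.

81.7 mph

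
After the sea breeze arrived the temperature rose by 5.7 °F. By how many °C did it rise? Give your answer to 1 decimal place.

A change of 1 °C equals a change of 1.8 °F: Δ°C = 5.7 × 0.5556 = 3.2 °C.

3.2 °C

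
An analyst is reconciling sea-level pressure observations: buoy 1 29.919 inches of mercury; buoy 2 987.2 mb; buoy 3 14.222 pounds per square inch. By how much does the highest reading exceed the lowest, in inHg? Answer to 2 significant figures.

buoy 2: 987.2 mb = 29.1520 inHg.
buoy 3: 14.222 psi = 28.9563 inHg.
Spread: 29.9190 − 28.9563 = 0.96 inHg.

0.96 inHg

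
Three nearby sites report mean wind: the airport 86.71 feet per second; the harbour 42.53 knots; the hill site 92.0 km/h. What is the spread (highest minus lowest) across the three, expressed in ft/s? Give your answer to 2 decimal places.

the harbour: 42.53 kt = 71.7826 ft/s.
the hill site: 92.0 km/h = 83.8437 ft/s.
Spread: 86.7100 − 71.7826 = 14.93 ft/s.

14.93 ft/s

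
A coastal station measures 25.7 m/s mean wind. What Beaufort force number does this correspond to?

25.7 m/s lies in the Beaufort 10 band (storm, 24.5–28.4 m/s).

Beaufort force 10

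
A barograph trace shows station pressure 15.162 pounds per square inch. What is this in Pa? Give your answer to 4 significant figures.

1 psi = 6894.76 Pa, so 15.162 × 6894.76 = 104500 Pa.

104500 Pa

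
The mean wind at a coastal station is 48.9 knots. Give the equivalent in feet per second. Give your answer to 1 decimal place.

82.5 ft/s

1 kt = 1.68781 ft/s, so 48.9 × 1.68781 = 82.5 ft/s.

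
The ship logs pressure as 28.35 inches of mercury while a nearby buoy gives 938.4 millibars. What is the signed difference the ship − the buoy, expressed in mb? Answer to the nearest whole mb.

the ship: 28.35 inHg = 960.04 mb.
Difference: 960.04 − 938.40 = 22 mb.

22 mb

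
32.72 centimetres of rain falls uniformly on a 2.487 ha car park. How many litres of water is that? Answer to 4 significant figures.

Depth: 32.72 cm × 10 = 327.2 mm.
Area: 2.487 ha = 24870 m².
1 mm over 1 m² is 1 L, so volume = 327.2 × 24870 = 8137464 L ≈ 8137000 L.

8137000 litres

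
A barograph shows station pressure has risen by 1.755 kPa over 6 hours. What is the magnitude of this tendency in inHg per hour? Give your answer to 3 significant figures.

1.755 kPa / 6 h × 0.2953 inHg/kPa = 0.0864 inHg/h.

0.0864 inHg per hour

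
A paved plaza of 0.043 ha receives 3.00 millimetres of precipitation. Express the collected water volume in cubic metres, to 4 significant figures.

Area: 0.043 ha = 430 m².
1 mm over 1 m² is 1 L, so volume = 3 × 430 = 1290 L = 1.290 m³.

1.290 cubic metres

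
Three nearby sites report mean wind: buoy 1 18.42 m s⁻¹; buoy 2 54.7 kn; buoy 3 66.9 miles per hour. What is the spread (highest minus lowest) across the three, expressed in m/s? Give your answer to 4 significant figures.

buoy 2: 54.7 kt = 28.1401 m/s.
buoy 3: 66.9 mph = 29.9070 m/s.
Spread: 29.9070 − 18.4200 = 11.49 m/s.

11.49 m/s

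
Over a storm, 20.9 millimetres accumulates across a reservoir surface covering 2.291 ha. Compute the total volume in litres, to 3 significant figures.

Area: 2.291 ha = 22910 m².
1 mm over 1 m² is 1 L, so volume = 20.9 × 22910 = 478819 L ≈ 479000 L.

479000 litres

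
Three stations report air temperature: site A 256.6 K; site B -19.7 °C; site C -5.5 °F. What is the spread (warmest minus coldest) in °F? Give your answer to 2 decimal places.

7.71 °F

site A: 256.6 K = -16.550 °C.
site C: -5.5 °F = -20.833 °C.
Spread: (-16.550) − (-20.833) = 4.283 °C = 7.71 °F.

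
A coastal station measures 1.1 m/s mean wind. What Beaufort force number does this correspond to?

1.1 m/s lies in the Beaufort 1 band (light air, 0.3–1.5 m/s).

Beaufort force 1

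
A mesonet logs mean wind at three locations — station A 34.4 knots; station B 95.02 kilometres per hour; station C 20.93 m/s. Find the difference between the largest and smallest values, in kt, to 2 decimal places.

station B: 95.02 km/h = 51.3067 kt.
station C: 20.93 m/s = 40.6847 kt.
Spread: 51.3067 − 34.4000 = 16.91 kt.

16.91 kt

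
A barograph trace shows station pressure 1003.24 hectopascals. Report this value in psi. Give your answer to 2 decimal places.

1 hPa = 0.0145038 psi, so 1003.24 × 0.0145038 = 14.55 psi.

14.55 psi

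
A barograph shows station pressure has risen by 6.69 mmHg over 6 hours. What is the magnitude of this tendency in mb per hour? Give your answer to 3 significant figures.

6.69 mmHg / 6 h × 1.33322 mb/mmHg = 1.49 mb/h.

1.49 mb per hour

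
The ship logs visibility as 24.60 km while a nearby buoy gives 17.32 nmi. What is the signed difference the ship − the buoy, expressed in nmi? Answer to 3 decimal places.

the ship: 24.60 km = 13.28294 nmi.
Difference: 13.28294 − 17.32000 = -4.037 nmi.

-4.037 nmi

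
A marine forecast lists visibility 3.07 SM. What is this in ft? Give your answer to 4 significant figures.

16210 ft

1 SM = 5280 ft, so 3.07 × 5280 = 16210 ft.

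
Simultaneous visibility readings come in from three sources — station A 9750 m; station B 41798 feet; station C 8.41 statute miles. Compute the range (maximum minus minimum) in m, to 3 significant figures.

3780 m

station B: 41798 ft = 12740.03 m.
station C: 8.41 SM = 13534.58 m.
Spread: 13534.58 − 9750.00 = 3780 m.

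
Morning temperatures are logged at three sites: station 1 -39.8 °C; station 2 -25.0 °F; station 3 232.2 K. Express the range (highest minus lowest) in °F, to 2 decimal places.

station 2: -25.0 °F = -31.667 °C.
station 3: 232.2 K = -40.950 °C.
Spread: (-31.667) − (-40.950) = 9.283 °C = 16.71 °F.

16.71 °F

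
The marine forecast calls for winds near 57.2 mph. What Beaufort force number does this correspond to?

57.2 mph = 25.6 m/s, which is Beaufort 10 (storm, 24.5–28.4 m/s).

Beaufort force 10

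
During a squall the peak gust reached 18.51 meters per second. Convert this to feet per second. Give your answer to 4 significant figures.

60.73 ft/s

1 m/s = 3.28084 ft/s, so 18.51 × 3.28084 = 60.73 ft/s.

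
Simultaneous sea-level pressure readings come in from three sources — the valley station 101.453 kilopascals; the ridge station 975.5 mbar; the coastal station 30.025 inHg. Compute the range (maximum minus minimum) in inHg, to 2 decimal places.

1.22 inHg

the valley station: 101.453 kPa = 29.9591 inHg.
the ridge station: 975.5 mb = 28.8065 inHg.
Spread: 30.0250 − 28.8065 = 1.22 inHg.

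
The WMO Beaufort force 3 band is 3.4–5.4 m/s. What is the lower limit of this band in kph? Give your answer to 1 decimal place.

12.2 km/h

3.4–5.4 m/s × 3.6 = 12.2–19.4 km/h.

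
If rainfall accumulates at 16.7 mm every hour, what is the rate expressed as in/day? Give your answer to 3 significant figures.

16.7 mm/hour × 0.0393701 in/mm × 24 hour/day = 15.8 in/day.

15.8 in/day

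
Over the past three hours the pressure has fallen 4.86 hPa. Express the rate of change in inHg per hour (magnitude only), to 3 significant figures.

0.0478 inHg per hour

4.86 hPa / 3 h × 0.02953 inHg/hPa = 0.0478 inHg/h.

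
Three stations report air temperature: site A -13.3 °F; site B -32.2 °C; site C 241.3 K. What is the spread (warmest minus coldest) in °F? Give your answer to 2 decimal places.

site A: -13.3 °F = -25.167 °C.
site C: 241.3 K = -31.850 °C.
Spread: (-25.167) − (-32.200) = 7.033 °C = 12.66 °F.

12.66 °F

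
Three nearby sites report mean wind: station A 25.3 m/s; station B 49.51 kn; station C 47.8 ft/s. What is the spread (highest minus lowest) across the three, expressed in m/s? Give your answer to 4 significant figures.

station B: 49.51 kt = 25.4701 m/s.
station C: 47.8 ft/s = 14.5694 m/s.
Spread: 25.4701 − 14.5694 = 10.90 m/s.

10.90 m/s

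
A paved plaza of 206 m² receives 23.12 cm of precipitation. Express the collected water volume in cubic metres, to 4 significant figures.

Depth: 23.12 cm × 10 = 231.2 mm.
1 mm over 1 m² is 1 L, so volume = 231.2 × 206 = 47627.2 L = 47.63 m³.

47.63 cubic metres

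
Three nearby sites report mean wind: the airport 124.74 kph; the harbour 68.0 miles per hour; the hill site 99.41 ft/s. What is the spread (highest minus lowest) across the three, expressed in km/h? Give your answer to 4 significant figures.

15.66 km/h

the harbour: 68.0 mph = 109.4354 km/h.
the hill site: 99.41 ft/s = 109.0806 km/h.
Spread: 124.7400 − 109.0806 = 15.66 km/h.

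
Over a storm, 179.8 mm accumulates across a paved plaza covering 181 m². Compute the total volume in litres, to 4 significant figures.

32540 litres

1 mm over 1 m² is 1 L, so volume = 179.8 × 181 = 32543.8 L ≈ 32540 L.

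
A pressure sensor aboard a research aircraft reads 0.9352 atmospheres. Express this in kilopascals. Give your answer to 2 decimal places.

1 atm = 101.325 kPa, so 0.9352 × 101.325 = 94.76 kPa.

94.76 kPa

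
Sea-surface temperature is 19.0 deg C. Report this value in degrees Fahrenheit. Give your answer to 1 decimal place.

°F = °C × 9/5 + 32 = 19.0 × 1.8 + 32 = 66.2 °F.

66.2 °F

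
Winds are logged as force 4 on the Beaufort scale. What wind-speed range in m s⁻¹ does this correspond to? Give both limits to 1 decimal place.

5.5 to 7.9 m/s

Beaufort 4 (moderate breeze) spans 5.5–7.9 m/s.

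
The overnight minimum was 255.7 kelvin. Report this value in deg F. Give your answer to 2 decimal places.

First to °C: -17.45 °C.
Then to °F: 0.59 °F.

0.59 °F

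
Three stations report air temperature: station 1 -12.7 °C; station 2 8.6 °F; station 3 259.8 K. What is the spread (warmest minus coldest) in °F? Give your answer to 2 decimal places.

1.17 °F

station 2: 8.6 °F = -13.000 °C.
station 3: 259.8 K = -13.350 °C.
Spread: (-12.700) − (-13.350) = 0.650 °C = 1.17 °F.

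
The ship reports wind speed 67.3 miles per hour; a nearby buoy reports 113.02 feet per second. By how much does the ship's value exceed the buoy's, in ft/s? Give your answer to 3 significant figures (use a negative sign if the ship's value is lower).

-14.3 ft/s

the ship: 67.3 mph = 98.707 ft/s.
Difference: 98.707 − 113.020 = -14.3 ft/s.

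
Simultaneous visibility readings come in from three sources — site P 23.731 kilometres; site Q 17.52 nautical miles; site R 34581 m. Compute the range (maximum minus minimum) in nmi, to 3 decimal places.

5.859 nmi

site P: 23.731 km = 12.81371 nmi.
site R: 34581 m = 18.67225 nmi.
Spread: 18.67225 − 12.81371 = 5.859 nmi.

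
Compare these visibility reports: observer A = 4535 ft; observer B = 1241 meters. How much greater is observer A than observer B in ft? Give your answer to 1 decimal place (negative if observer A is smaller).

463.5 ft

observer B: 1241 m = 4071.522 ft.
Difference: 4535.000 − 4071.522 = 463.5 ft.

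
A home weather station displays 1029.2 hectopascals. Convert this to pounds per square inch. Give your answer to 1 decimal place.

14.9 psi

1 hPa = 0.0145038 psi, so 1029.2 × 0.0145038 = 14.9 psi.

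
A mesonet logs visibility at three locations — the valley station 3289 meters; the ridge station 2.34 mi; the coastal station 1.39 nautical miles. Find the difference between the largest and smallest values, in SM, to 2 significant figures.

the valley station: 3289 m = 2.0437 SM.
the coastal station: 1.39 nmi = 1.5996 SM.
Spread: 2.3400 − 1.5996 = 0.74 SM.

0.74 SM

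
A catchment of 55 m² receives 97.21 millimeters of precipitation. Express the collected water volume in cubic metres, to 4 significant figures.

1 mm over 1 m² is 1 L, so volume = 97.21 × 55 = 5346.55 L = 5.347 m³.

5.347 cubic metres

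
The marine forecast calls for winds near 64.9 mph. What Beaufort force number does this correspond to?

64.9 mph = 29.0 m/s, which is Beaufort 11 (violent storm, 28.5–32.6 m/s).

Beaufort force 11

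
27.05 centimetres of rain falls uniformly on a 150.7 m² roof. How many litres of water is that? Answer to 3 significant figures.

Depth: 27.05 cm × 10 = 270.5 mm.
1 mm over 1 m² is 1 L, so volume = 270.5 × 150.7 = 40764.35 L ≈ 40800 L.

40800 litres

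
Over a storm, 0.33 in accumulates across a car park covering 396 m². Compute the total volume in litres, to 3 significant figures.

3320 litres

Depth: 0.33 in × 25.4 = 8.382 mm.
1 mm over 1 m² is 1 L, so volume = 8.382 × 396 = 3319.272 L ≈ 3320 L.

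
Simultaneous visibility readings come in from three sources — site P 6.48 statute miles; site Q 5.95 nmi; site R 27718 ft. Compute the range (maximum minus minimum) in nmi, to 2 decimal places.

1.39 nmi

site P: 6.48 SM = 5.6310 nmi.
site R: 27718 ft = 4.5618 nmi.
Spread: 5.9500 − 4.5618 = 1.39 nmi.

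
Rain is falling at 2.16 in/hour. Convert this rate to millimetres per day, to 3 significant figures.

2.16 in/hour × 25.4 mm/in × 24 hour/day = 1320 mm/day.

1320 mm/day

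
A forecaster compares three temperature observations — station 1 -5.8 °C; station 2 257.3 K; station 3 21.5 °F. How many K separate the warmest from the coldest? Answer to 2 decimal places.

station 2: 257.3 K = -15.850 °C.
station 3: 21.5 °F = -5.833 °C.
Spread: (-5.800) − (-15.850) = 10.050 °C.

10.05 K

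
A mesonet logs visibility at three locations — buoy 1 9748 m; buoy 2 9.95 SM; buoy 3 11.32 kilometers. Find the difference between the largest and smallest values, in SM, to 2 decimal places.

3.89 SM

buoy 1: 9748 m = 6.0571 SM.
buoy 3: 11.32 km = 7.0339 SM.
Spread: 9.9500 − 6.0571 = 3.89 SM.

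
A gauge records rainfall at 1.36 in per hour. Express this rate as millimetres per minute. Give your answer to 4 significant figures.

0.5757 mm/minute

1.36 in/hour × 25.4 mm/in × 0.0166667 hour/minute = 0.5757 mm/minute.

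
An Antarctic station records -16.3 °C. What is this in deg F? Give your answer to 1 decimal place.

°F = °C × 9/5 + 32 = -16.3 × 1.8 + 32 = 2.7 °F.

2.7 °F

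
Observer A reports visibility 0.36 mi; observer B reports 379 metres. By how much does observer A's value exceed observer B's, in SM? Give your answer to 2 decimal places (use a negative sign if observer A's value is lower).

0.12 SM

observer B: 379 m = 0.2355 SM.
Difference: 0.3600 − 0.2355 = 0.12 SM.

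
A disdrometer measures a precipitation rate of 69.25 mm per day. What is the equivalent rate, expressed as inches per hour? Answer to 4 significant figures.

69.25 mm/day × 0.0393701 in/mm × 0.0416667 day/hour = 0.1136 in/hour.

0.1136 in/hour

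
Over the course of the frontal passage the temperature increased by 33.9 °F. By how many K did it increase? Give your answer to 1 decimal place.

18.8 K

For a temperature change the 32° offset cancels: ΔK = 33.9 × 0.5556 = 18.8 K.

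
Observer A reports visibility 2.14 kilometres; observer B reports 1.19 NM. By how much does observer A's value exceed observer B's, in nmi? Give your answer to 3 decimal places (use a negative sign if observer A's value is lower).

observer A: 2.14 km = 1.15551 nmi.
Difference: 1.15551 − 1.19000 = -0.034 nmi.

-0.034 nmi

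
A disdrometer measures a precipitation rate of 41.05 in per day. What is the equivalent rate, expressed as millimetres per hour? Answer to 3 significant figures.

43.4 mm/hour

41.05 in/day × 25.4 mm/in × 0.0416667 day/hour = 43.4 mm/hour.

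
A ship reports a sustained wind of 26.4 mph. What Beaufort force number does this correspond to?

Beaufort force 6

26.4 mph = 11.8 m/s, which is Beaufort 6 (strong breeze, 10.8–13.8 m/s).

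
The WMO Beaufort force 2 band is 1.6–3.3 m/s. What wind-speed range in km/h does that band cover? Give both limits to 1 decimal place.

5.8 to 11.9 km/h

1.6–3.3 m/s × 3.6 = 5.8–11.9 km/h.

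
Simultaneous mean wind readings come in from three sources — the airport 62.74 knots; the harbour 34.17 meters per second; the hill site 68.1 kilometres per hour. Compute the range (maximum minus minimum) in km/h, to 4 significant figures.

54.91 km/h

the airport: 62.74 kt = 116.1945 km/h.
the harbour: 34.17 m/s = 123.0120 km/h.
Spread: 123.0120 − 68.1000 = 54.91 km/h.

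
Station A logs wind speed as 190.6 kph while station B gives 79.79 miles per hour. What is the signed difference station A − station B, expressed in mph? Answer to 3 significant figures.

38.6 mph

station A: 190.6 km/h = 118.433 mph.
Difference: 118.433 − 79.790 = 38.6 mph.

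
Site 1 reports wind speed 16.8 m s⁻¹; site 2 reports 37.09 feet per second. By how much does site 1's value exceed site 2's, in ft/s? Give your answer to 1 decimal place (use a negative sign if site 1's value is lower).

18.0 ft/s

site 1: 16.8 m/s = 55.118 ft/s.
Difference: 55.118 − 37.090 = 18.0 ft/s.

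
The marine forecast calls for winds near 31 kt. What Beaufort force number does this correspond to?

Beaufort force 7

31 kt lies in the Beaufort 7 band (near gale, 28–33 kt).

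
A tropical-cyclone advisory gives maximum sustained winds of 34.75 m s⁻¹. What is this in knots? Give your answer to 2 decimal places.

67.55 kt

1 m/s = 1.94384 kt, so 34.75 × 1.94384 = 67.55 kt.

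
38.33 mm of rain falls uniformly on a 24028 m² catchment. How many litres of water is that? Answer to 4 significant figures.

1 mm over 1 m² is 1 L, so volume = 38.33 × 24028 = 920993.24 L ≈ 921000 L.

921000 litres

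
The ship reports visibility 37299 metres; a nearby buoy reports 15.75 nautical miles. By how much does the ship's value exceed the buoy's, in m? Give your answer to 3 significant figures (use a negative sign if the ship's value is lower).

the buoy: 15.75 nmi = 29169.00 m.
Difference: 37299.00 − 29169.00 = 8130 m.

8130 m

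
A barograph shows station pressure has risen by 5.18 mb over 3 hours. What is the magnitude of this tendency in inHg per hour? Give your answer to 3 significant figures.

0.0510 inHg per hour

5.18 mb / 3 h × 0.02953 inHg/mb = 0.0510 inHg/h.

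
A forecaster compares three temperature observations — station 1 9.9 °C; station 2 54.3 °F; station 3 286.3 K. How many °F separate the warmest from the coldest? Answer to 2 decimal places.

station 2: 54.3 °F = 12.389 °C.
station 3: 286.3 K = 13.150 °C.
Spread: 13.150 − 9.900 = 3.250 °C = 5.85 °F.

5.85 °F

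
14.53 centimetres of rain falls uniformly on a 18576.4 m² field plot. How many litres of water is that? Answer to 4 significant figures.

Depth: 14.53 cm × 10 = 145.3 mm.
1 mm over 1 m² is 1 L, so volume = 145.3 × 18576.4 = 2699150.9 L ≈ 2699000 L.

2699000 litres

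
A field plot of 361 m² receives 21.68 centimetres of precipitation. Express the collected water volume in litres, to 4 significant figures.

78260 litres

Depth: 21.68 cm × 10 = 216.8 mm.
1 mm over 1 m² is 1 L, so volume = 216.8 × 361 = 78264.8 L ≈ 78260 L.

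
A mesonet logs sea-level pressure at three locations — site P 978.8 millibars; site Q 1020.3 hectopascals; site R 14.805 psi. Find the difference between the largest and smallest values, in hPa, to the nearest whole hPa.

42 hPa

site P: 978.8 mb = 978.80 hPa.
site R: 14.805 psi = 1020.77 hPa.
Spread: 1020.77 − 978.80 = 42 hPa.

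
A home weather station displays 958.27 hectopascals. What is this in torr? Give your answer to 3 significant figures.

1 hPa = 0.750062 mmHg, so 958.27 × 0.750062 = 719 mmHg.

719 mmHg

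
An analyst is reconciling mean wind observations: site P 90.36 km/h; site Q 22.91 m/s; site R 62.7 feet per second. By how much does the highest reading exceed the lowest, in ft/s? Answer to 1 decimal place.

site P: 90.36 km/h = 82.349 ft/s.
site Q: 22.91 m/s = 75.164 ft/s.
Spread: 82.349 − 62.700 = 19.6 ft/s.

19.6 ft/s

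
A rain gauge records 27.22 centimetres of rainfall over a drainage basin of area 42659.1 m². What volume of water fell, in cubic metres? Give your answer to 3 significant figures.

Depth: 27.22 cm × 10 = 272.2 mm.
1 mm over 1 m² is 1 L, so volume = 272.2 × 42659.1 = 11611807 L = 11600 m³.

11600 cubic metres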